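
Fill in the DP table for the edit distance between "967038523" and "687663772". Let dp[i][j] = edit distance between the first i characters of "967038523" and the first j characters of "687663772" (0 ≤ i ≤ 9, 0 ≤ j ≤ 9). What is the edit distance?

   ''  6  8  7  6  6  3  7  7  2
''  0  1  2  3  4  5  6  7  8  9
 9  1  1  2  3  4  5  6  7  8  9
 6  2  1  2  3  3  4  5  6  7  8
 7  3  2  2  2  3  4  5  5  6  7
 0  4  3  3  3  3  4  5  6  6  7
 3  5  4  4  4  4  4  4  5  6  7
 8  6  5  4  5  5  5  5  5  6  7
 5  7  6  5  5  6  6  6  6  6  7
 2  8  7  6  6  6  7  7  7  7  6
 3  9  8  7  7  7  7  7  8  8  7

7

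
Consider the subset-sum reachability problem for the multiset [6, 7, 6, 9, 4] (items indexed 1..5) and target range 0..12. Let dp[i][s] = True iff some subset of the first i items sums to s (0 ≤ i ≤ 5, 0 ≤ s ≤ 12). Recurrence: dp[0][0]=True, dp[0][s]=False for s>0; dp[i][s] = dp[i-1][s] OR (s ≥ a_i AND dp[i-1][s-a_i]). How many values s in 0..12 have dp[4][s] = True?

5

i\s   0   1   2   3   4   5   6   7   8   9  10  11  12
  0   T   F   F   F   F   F   F   F   F   F   F   F   F
  1   T   F   F   F   F   F   T   F   F   F   F   F   F
  2   T   F   F   F   F   F   T   T   F   F   F   F   F
  3   T   F   F   F   F   F   T   T   F   F   F   F   T
  4   T   F   F   F   F   F   T   T   F   T   F   F   T
  5   T   F   F   F   T   F   T   T   F   T   T   T   T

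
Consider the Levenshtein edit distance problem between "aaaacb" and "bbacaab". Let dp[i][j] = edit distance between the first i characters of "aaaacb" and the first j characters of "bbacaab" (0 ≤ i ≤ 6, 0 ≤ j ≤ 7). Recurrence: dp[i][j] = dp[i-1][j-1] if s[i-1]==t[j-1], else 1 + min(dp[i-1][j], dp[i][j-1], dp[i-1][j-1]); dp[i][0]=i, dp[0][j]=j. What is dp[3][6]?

3

   ''  b  b  a  c  a  a  b
''  0  1  2  3  4  5  6  7
 a  1  1  2  2  3  4  5  6
 a  2  2  2  2  3  3  4  5
 a  3  3  3  2  3  3  3  4
 a  4  4  4  3  3  3  3  4
 c  5  5  5  4  3  4  4  4
 b  6  5  5  5  4  4  5  4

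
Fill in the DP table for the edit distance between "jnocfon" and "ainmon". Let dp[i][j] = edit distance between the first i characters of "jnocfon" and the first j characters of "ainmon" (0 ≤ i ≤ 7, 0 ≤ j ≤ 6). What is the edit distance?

5

   ''  a  i  n  m  o  n
''  0  1  2  3  4  5  6
 j  1  1  2  3  4  5  6
 n  2  2  2  2  3  4  5
 o  3  3  3  3  3  3  4
 c  4  4  4  4  4  4  4
 f  5  5  5  5  5  5  5
 o  6  6  6  6  6  5  6
 n  7  7  7  6  7  6  5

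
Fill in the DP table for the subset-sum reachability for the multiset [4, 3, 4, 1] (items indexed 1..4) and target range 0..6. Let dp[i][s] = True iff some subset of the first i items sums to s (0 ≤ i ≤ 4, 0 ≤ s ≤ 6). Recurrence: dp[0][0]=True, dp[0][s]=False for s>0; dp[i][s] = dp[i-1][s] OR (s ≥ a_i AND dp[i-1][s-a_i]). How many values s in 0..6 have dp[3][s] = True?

3

i\s   0   1   2   3   4   5   6
  0   T   F   F   F   F   F   F
  1   T   F   F   F   T   F   F
  2   T   F   F   T   T   F   F
  3   T   F   F   T   T   F   F
  4   T   T   F   T   T   T   F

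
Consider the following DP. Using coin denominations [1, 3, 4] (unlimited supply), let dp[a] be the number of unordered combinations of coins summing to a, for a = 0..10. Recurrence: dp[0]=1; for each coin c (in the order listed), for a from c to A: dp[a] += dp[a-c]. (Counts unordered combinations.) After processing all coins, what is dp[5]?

after  coin     0     1     2     3     4     5     6     7     8     9    10
          1     1     1     1     1     1     1     1     1     1     1     1
          3     1     1     1     2     2     2     3     3     3     4     4
          4     1     1     1     2     3     3     4     5     6     7     8

3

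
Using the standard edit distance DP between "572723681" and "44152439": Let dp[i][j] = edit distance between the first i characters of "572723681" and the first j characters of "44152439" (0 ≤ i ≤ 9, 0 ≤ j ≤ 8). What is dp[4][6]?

5

   ''  4  4  1  5  2  4  3  9
''  0  1  2  3  4  5  6  7  8
 5  1  1  2  3  3  4  5  6  7
 7  2  2  2  3  4  4  5  6  7
 2  3  3  3  3  4  4  5  6  7
 7  4  4  4  4  4  5  5  6  7
 2  5  5  5  5  5  4  5  6  7
 3  6  6  6  6  6  5  5  5  6
 6  7  7  7  7  7  6  6  6  6
 8  8  8  8  8  8  7  7  7  7
 1  9  9  9  8  9  8  8  8  8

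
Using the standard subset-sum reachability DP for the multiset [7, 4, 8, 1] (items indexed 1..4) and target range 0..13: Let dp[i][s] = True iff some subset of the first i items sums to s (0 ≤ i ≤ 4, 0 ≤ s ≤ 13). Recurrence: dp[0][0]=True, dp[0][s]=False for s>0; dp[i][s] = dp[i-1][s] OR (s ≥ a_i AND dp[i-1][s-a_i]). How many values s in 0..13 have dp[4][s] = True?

10

i\s   0   1   2   3   4   5   6   7   8   9  10  11  12  13
  0   T   F   F   F   F   F   F   F   F   F   F   F   F   F
  1   T   F   F   F   F   F   F   T   F   F   F   F   F   F
  2   T   F   F   F   T   F   F   T   F   F   F   T   F   F
  3   T   F   F   F   T   F   F   T   T   F   F   T   T   F
  4   T   T   F   F   T   T   F   T   T   T   F   T   T   T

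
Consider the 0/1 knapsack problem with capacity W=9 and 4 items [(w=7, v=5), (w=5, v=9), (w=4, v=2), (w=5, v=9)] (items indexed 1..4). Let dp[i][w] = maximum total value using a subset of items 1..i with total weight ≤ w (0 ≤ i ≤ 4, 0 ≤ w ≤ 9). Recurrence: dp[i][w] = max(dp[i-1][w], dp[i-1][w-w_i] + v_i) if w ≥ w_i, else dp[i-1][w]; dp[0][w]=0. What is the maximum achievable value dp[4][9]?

i\w   0   1   2   3   4   5   6   7   8   9
  0   0   0   0   0   0   0   0   0   0   0
  1   0   0   0   0   0   0   0   5   5   5
  2   0   0   0   0   0   9   9   9   9   9
  3   0   0   0   0   2   9   9   9   9  11
  4   0   0   0   0   2   9   9   9   9  11

11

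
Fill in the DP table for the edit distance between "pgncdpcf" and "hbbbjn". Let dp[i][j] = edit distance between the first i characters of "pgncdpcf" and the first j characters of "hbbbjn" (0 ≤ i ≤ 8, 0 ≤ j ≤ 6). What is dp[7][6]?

   ''  h  b  b  b  j  n
''  0  1  2  3  4  5  6
 p  1  1  2  3  4  5  6
 g  2  2  2  3  4  5  6
 n  3  3  3  3  4  5  5
 c  4  4  4  4  4  5  6
 d  5  5  5  5  5  5  6
 p  6  6  6  6  6  6  6
 c  7  7  7  7  7  7  7
 f  8  8  8  8  8  8  8

7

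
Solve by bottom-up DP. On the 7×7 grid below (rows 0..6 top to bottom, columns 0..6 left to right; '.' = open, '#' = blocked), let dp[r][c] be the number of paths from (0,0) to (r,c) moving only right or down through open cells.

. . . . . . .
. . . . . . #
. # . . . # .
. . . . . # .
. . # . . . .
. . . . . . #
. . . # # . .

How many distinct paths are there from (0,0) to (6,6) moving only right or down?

r\c   0   1   2   3   4   5   6
  0   1   1   1   1   1   1   1
  1   1   2   3   4   5   6   0
  2   1   0   3   7  12   0   0
  3   1   1   4  11  23   0   0
  4   1   2   0  11  34  34  34
  5   1   3   3  14  48  82   0
  6   1   4   7   0   0  82  82

82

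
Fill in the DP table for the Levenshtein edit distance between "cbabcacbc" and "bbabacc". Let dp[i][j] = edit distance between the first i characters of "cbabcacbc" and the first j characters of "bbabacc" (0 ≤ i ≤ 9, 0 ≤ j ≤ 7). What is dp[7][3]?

   ''  b  b  a  b  a  c  c
''  0  1  2  3  4  5  6  7
 c  1  1  2  3  4  5  5  6
 b  2  1  1  2  3  4  5  6
 a  3  2  2  1  2  3  4  5
 b  4  3  2  2  1  2  3  4
 c  5  4  3  3  2  2  2  3
 a  6  5  4  3  3  2  3  3
 c  7  6  5  4  4  3  2  3
 b  8  7  6  5  4  4  3  3
 c  9  8  7  6  5  5  4  3

4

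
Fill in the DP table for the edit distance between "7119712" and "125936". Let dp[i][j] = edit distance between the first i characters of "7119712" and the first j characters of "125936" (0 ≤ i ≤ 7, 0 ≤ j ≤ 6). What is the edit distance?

   ''  1  2  5  9  3  6
''  0  1  2  3  4  5  6
 7  1  1  2  3  4  5  6
 1  2  1  2  3  4  5  6
 1  3  2  2  3  4  5  6
 9  4  3  3  3  3  4  5
 7  5  4  4  4  4  4  5
 1  6  5  5  5  5  5  5
 2  7  6  5  6  6  6  6

6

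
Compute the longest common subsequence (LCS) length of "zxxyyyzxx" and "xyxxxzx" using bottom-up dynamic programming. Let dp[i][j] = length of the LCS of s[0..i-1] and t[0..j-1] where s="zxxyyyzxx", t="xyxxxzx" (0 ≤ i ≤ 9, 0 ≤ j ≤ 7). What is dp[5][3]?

2

   ''  x  y  x  x  x  z  x
''  0  0  0  0  0  0  0  0
 z  0  0  0  0  0  0  1  1
 x  0  1  1  1  1  1  1  2
 x  0  1  1  2  2  2  2  2
 y  0  1  2  2  2  2  2  2
 y  0  1  2  2  2  2  2  2
 y  0  1  2  2  2  2  2  2
 z  0  1  2  2  2  2  3  3
 x  0  1  2  3  3  3  3  4
 x  0  1  2  3  4  4  4  4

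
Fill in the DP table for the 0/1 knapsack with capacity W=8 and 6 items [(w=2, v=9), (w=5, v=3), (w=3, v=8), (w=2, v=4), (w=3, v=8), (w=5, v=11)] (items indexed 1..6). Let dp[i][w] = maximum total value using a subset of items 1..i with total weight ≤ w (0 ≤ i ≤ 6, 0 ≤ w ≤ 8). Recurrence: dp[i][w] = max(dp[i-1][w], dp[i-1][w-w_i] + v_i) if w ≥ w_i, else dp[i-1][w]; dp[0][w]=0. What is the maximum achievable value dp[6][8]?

25

i\w   0   1   2   3   4   5   6   7   8
  0   0   0   0   0   0   0   0   0   0
  1   0   0   9   9   9   9   9   9   9
  2   0   0   9   9   9   9   9  12  12
  3   0   0   9   9   9  17  17  17  17
  4   0   0   9   9  13  17  17  21  21
  5   0   0   9   9  13  17  17  21  25
  6   0   0   9   9  13  17  17  21  25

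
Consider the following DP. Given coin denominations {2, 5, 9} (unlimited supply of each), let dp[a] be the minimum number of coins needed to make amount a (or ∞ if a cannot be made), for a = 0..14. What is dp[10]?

2

 a  0  1  2  3  4  5  6  7  8  9 10 11 12 13 14
dp  0  -  1  -  2  1  3  2  4  1  2  2  3  3  2
(- denotes ∞ / unreachable)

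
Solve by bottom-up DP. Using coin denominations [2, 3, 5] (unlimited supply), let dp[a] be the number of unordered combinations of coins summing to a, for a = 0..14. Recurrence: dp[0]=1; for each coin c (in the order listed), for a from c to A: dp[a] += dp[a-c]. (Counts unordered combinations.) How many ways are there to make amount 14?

6

after  coin     0     1     2     3     4     5     6     7     8     9    10    11    12    13    14
          2     1     0     1     0     1     0     1     0     1     0     1     0     1     0     1
          3     1     0     1     1     1     1     2     1     2     2     2     2     3     2     3
          5     1     0     1     1     1     2     2     2     3     3     4     4     5     5     6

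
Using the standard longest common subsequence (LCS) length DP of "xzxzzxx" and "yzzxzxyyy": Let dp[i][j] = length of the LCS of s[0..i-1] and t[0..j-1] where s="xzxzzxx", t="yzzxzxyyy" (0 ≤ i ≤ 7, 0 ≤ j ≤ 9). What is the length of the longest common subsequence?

   ''  y  z  z  x  z  x  y  y  y
''  0  0  0  0  0  0  0  0  0  0
 x  0  0  0  0  1  1  1  1  1  1
 z  0  0  1  1  1  2  2  2  2  2
 x  0  0  1  1  2  2  3  3  3  3
 z  0  0  1  2  2  3  3  3  3  3
 z  0  0  1  2  2  3  3  3  3  3
 x  0  0  1  2  3  3  4  4  4  4
 x  0  0  1  2  3  3  4  4  4  4

4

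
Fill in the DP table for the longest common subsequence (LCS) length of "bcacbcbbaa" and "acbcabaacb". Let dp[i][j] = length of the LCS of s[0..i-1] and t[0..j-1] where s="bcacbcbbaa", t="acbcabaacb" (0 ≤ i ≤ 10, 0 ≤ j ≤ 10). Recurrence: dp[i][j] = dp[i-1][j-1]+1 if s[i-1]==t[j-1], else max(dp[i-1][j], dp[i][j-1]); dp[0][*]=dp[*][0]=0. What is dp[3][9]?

   ''  a  c  b  c  a  b  a  a  c  b
''  0  0  0  0  0  0  0  0  0  0  0
 b  0  0  0  1  1  1  1  1  1  1  1
 c  0  0  1  1  2  2  2  2  2  2  2
 a  0  1  1  1  2  3  3  3  3  3  3
 c  0  1  2  2  2  3  3  3  3  4  4
 b  0  1  2  3  3  3  4  4  4  4  5
 c  0  1  2  3  4  4  4  4  4  5  5
 b  0  1  2  3  4  4  5  5  5  5  6
 b  0  1  2  3  4  4  5  5  5  5  6
 a  0  1  2  3  4  5  5  6  6  6  6
 a  0  1  2  3  4  5  5  6  7  7  7

3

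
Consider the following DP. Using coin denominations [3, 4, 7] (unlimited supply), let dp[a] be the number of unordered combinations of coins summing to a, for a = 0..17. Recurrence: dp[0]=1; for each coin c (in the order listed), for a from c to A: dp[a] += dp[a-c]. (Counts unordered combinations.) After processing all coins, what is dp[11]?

after  coin     0     1     2     3     4     5     6     7     8     9    10    11    12    13    14    15    16    17
          3     1     0     0     1     0     0     1     0     0     1     0     0     1     0     0     1     0     0
          4     1     0     0     1     1     0     1     1     1     1     1     1     2     1     1     2     2     1
          7     1     0     0     1     1     0     1     2     1     1     2     2     2     2     3     3     3     3

2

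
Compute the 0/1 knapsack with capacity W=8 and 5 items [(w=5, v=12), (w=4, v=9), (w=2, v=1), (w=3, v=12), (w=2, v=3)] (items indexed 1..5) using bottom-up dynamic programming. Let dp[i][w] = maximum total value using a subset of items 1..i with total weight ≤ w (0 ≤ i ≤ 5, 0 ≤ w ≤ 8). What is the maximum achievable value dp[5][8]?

i\w   0   1   2   3   4   5   6   7   8
  0   0   0   0   0   0   0   0   0   0
  1   0   0   0   0   0  12  12  12  12
  2   0   0   0   0   9  12  12  12  12
  3   0   0   1   1   9  12  12  13  13
  4   0   0   1  12  12  13  13  21  24
  5   0   0   3  12  12  15  15  21  24

24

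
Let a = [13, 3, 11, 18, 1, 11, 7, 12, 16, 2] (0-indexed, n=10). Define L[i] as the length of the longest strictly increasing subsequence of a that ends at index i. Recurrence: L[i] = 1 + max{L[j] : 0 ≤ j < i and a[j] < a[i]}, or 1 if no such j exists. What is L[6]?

   i    0    1    2    3    4    5    6    7    8    9
a[i]   13    3   11   18    1   11    7   12   16    2
L[i]    1    1    2    3    1    2    2    3    4    2

2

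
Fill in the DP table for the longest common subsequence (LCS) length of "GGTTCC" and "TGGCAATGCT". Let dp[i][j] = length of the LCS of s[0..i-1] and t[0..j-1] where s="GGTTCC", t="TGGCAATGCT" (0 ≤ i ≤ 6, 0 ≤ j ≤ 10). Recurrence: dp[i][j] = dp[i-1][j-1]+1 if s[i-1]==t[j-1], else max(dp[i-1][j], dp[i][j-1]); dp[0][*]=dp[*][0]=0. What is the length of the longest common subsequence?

   ''  T  G  G  C  A  A  T  G  C  T
''  0  0  0  0  0  0  0  0  0  0  0
 G  0  0  1  1  1  1  1  1  1  1  1
 G  0  0  1  2  2  2  2  2  2  2  2
 T  0  1  1  2  2  2  2  3  3  3  3
 T  0  1  1  2  2  2  2  3  3  3  4
 C  0  1  1  2  3  3  3  3  3  4  4
 C  0  1  1  2  3  3  3  3  3  4  4

4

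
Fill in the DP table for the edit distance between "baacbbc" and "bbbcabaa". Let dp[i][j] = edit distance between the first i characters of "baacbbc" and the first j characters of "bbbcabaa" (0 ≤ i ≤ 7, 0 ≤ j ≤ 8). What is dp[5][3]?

3

   ''  b  b  b  c  a  b  a  a
''  0  1  2  3  4  5  6  7  8
 b  1  0  1  2  3  4  5  6  7
 a  2  1  1  2  3  3  4  5  6
 a  3  2  2  2  3  3  4  4  5
 c  4  3  3  3  2  3  4  5  5
 b  5  4  3  3  3  3  3  4  5
 b  6  5  4  3  4  4  3  4  5
 c  7  6  5  4  3  4  4  4  5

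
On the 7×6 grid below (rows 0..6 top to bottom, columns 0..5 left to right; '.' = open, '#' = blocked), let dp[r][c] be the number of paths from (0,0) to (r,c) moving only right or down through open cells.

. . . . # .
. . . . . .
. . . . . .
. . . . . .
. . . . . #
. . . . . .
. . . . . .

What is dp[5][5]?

125

r\c   0   1   2   3   4   5
  0   1   1   1   1   0   0
  1   1   2   3   4   4   4
  2   1   3   6  10  14  18
  3   1   4  10  20  34  52
  4   1   5  15  35  69   0
  5   1   6  21  56 125 125
  6   1   7  28  84 209 334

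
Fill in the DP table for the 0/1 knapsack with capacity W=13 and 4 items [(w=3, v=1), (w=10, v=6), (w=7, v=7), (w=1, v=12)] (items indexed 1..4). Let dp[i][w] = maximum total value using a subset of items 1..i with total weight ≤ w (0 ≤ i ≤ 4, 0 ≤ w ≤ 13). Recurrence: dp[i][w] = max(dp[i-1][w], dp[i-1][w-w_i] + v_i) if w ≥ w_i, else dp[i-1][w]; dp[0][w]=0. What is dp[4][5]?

13

i\w   0   1   2   3   4   5   6   7   8   9  10  11  12  13
  0   0   0   0   0   0   0   0   0   0   0   0   0   0   0
  1   0   0   0   1   1   1   1   1   1   1   1   1   1   1
  2   0   0   0   1   1   1   1   1   1   1   6   6   6   7
  3   0   0   0   1   1   1   1   7   7   7   8   8   8   8
  4   0  12  12  12  13  13  13  13  19  19  19  20  20  20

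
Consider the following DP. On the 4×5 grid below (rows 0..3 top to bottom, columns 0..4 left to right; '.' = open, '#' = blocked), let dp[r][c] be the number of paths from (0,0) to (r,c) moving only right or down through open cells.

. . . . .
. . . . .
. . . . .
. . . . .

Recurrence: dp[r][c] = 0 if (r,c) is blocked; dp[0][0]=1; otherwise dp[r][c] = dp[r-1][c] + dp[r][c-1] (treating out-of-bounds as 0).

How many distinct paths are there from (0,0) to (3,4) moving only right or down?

35

r\c   0   1   2   3   4
  0   1   1   1   1   1
  1   1   2   3   4   5
  2   1   3   6  10  15
  3   1   4  10  20  35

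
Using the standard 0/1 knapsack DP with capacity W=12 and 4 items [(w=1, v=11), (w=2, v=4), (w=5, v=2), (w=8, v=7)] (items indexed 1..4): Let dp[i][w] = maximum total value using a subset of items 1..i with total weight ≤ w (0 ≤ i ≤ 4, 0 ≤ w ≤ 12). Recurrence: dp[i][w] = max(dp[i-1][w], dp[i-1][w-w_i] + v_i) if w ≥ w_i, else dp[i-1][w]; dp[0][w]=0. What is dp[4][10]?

18

i\w   0   1   2   3   4   5   6   7   8   9  10  11  12
  0   0   0   0   0   0   0   0   0   0   0   0   0   0
  1   0  11  11  11  11  11  11  11  11  11  11  11  11
  2   0  11  11  15  15  15  15  15  15  15  15  15  15
  3   0  11  11  15  15  15  15  15  17  17  17  17  17
  4   0  11  11  15  15  15  15  15  17  18  18  22  22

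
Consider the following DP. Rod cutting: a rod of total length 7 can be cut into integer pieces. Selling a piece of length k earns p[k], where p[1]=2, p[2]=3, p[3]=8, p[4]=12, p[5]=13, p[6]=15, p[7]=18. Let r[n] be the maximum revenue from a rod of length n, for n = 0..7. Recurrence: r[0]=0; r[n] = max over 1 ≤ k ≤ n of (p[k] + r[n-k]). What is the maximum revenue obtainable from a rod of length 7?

20

   n    0    1    2    3    4    5    6    7
r[n]    0    2    4    8   12   14   16   20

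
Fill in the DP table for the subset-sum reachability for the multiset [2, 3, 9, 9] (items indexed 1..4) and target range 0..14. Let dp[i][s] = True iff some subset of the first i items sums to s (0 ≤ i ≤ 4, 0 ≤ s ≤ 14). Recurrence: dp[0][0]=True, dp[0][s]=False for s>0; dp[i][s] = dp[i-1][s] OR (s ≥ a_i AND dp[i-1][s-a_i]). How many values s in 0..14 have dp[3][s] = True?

i\s   0   1   2   3   4   5   6   7   8   9  10  11  12  13  14
  0   T   F   F   F   F   F   F   F   F   F   F   F   F   F   F
  1   T   F   T   F   F   F   F   F   F   F   F   F   F   F   F
  2   T   F   T   T   F   T   F   F   F   F   F   F   F   F   F
  3   T   F   T   T   F   T   F   F   F   T   F   T   T   F   T
  4   T   F   T   T   F   T   F   F   F   T   F   T   T   F   T

8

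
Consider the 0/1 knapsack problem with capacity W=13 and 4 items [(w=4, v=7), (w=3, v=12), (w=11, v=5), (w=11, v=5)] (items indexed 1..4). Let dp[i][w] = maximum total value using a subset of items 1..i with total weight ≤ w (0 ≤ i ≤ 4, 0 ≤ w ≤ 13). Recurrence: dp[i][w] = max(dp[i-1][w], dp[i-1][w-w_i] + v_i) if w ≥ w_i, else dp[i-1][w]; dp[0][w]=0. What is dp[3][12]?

19

i\w   0   1   2   3   4   5   6   7   8   9  10  11  12  13
  0   0   0   0   0   0   0   0   0   0   0   0   0   0   0
  1   0   0   0   0   7   7   7   7   7   7   7   7   7   7
  2   0   0   0  12  12  12  12  19  19  19  19  19  19  19
  3   0   0   0  12  12  12  12  19  19  19  19  19  19  19
  4   0   0   0  12  12  12  12  19  19  19  19  19  19  19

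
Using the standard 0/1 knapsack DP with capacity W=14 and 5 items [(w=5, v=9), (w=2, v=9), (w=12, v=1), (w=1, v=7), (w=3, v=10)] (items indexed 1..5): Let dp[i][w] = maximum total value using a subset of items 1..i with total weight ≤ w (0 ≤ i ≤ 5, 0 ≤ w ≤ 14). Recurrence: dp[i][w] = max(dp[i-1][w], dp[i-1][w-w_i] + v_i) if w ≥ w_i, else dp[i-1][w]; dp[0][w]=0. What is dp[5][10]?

28

i\w   0   1   2   3   4   5   6   7   8   9  10  11  12  13  14
  0   0   0   0   0   0   0   0   0   0   0   0   0   0   0   0
  1   0   0   0   0   0   9   9   9   9   9   9   9   9   9   9
  2   0   0   9   9   9   9   9  18  18  18  18  18  18  18  18
  3   0   0   9   9   9   9   9  18  18  18  18  18  18  18  18
  4   0   7   9  16  16  16  16  18  25  25  25  25  25  25  25
  5   0   7   9  16  17  19  26  26  26  26  28  35  35  35  35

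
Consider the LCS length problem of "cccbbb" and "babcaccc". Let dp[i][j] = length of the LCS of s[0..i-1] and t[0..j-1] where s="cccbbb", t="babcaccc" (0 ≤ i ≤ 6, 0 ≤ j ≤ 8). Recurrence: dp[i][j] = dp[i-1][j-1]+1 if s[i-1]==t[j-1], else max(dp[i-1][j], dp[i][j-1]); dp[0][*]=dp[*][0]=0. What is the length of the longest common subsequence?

3

   ''  b  a  b  c  a  c  c  c
''  0  0  0  0  0  0  0  0  0
 c  0  0  0  0  1  1  1  1  1
 c  0  0  0  0  1  1  2  2  2
 c  0  0  0  0  1  1  2  3  3
 b  0  1  1  1  1  1  2  3  3
 b  0  1  1  2  2  2  2  3  3
 b  0  1  1  2  2  2  2  3  3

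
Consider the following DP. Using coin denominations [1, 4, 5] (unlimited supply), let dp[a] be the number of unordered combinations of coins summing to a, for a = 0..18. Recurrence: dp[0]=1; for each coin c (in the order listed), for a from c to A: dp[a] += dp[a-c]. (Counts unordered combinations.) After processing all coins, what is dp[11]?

after  coin     0     1     2     3     4     5     6     7     8     9    10    11    12    13    14    15    16    17    18
          1     1     1     1     1     1     1     1     1     1     1     1     1     1     1     1     1     1     1     1
          4     1     1     1     1     2     2     2     2     3     3     3     3     4     4     4     4     5     5     5
          5     1     1     1     1     2     3     3     3     4     5     6     6     7     8     9    10    11    12    13

6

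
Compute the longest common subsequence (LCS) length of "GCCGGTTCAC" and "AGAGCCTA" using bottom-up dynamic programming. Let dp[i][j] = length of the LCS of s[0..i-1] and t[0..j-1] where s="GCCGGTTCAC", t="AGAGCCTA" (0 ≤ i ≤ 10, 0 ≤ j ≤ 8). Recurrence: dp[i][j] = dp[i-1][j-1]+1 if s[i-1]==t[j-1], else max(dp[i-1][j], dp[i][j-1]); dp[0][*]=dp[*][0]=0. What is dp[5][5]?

2

   ''  A  G  A  G  C  C  T  A
''  0  0  0  0  0  0  0  0  0
 G  0  0  1  1  1  1  1  1  1
 C  0  0  1  1  1  2  2  2  2
 C  0  0  1  1  1  2  3  3  3
 G  0  0  1  1  2  2  3  3  3
 G  0  0  1  1  2  2  3  3  3
 T  0  0  1  1  2  2  3  4  4
 T  0  0  1  1  2  2  3  4  4
 C  0  0  1  1  2  3  3  4  4
 A  0  1  1  2  2  3  3  4  5
 C  0  1  1  2  2  3  4  4  5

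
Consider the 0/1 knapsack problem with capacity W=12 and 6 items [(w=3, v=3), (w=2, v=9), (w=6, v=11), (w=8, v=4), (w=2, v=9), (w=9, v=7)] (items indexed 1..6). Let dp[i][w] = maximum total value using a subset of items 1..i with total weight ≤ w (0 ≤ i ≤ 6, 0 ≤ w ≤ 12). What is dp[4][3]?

9

i\w   0   1   2   3   4   5   6   7   8   9  10  11  12
  0   0   0   0   0   0   0   0   0   0   0   0   0   0
  1   0   0   0   3   3   3   3   3   3   3   3   3   3
  2   0   0   9   9   9  12  12  12  12  12  12  12  12
  3   0   0   9   9   9  12  12  12  20  20  20  23  23
  4   0   0   9   9   9  12  12  12  20  20  20  23  23
  5   0   0   9   9  18  18  18  21  21  21  29  29  29
  6   0   0   9   9  18  18  18  21  21  21  29  29  29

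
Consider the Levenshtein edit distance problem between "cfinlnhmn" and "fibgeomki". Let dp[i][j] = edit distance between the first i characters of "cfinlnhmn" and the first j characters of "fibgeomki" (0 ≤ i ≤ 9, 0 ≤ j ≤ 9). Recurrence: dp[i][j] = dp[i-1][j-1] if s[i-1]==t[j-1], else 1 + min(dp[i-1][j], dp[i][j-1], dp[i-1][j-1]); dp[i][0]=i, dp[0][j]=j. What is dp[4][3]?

   ''  f  i  b  g  e  o  m  k  i
''  0  1  2  3  4  5  6  7  8  9
 c  1  1  2  3  4  5  6  7  8  9
 f  2  1  2  3  4  5  6  7  8  9
 i  3  2  1  2  3  4  5  6  7  8
 n  4  3  2  2  3  4  5  6  7  8
 l  5  4  3  3  3  4  5  6  7  8
 n  6  5  4  4  4  4  5  6  7  8
 h  7  6  5  5  5  5  5  6  7  8
 m  8  7  6  6  6  6  6  5  6  7
 n  9  8  7  7  7  7  7  6  6  7

2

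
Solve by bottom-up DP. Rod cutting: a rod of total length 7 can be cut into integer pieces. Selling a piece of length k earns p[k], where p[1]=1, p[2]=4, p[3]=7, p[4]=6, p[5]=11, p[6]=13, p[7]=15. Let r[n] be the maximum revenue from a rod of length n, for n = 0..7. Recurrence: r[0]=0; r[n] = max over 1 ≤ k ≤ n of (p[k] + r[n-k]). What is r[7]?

15

   n    0    1    2    3    4    5    6    7
r[n]    0    1    4    7    8   11   14   15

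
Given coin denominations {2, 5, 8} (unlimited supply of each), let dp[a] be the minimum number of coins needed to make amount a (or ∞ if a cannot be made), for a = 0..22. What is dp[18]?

3

 a  0  1  2  3  4  5  6  7  8  9 10 11 12 13 14 15 16 17 18 19 20 21 22
dp  0  -  1  -  2  1  3  2  1  3  2  4  3  2  4  3  2  4  3  5  4  3  5
(- denotes ∞ / unreachable)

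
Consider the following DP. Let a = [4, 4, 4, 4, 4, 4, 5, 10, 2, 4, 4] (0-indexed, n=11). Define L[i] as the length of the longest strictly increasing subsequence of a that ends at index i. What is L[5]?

   i    0    1    2    3    4    5    6    7    8    9   10
a[i]    4    4    4    4    4    4    5   10    2    4    4
L[i]    1    1    1    1    1    1    2    3    1    2    2

1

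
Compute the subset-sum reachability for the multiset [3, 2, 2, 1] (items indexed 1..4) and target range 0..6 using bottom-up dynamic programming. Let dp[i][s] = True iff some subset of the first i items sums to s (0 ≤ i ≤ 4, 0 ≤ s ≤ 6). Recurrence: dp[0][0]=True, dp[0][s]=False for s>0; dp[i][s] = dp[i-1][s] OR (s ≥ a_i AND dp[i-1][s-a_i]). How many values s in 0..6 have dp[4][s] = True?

7

i\s   0   1   2   3   4   5   6
  0   T   F   F   F   F   F   F
  1   T   F   F   T   F   F   F
  2   T   F   T   T   F   T   F
  3   T   F   T   T   T   T   F
  4   T   T   T   T   T   T   T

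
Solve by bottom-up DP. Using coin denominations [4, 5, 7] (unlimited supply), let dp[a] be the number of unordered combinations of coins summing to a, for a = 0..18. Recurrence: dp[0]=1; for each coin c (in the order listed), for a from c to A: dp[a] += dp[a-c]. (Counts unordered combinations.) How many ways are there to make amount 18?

after  coin     0     1     2     3     4     5     6     7     8     9    10    11    12    13    14    15    16    17    18
          4     1     0     0     0     1     0     0     0     1     0     0     0     1     0     0     0     1     0     0
          5     1     0     0     0     1     1     0     0     1     1     1     0     1     1     1     1     1     1     1
          7     1     0     0     0     1     1     0     1     1     1     1     1     2     1     2     2     2     2     2

2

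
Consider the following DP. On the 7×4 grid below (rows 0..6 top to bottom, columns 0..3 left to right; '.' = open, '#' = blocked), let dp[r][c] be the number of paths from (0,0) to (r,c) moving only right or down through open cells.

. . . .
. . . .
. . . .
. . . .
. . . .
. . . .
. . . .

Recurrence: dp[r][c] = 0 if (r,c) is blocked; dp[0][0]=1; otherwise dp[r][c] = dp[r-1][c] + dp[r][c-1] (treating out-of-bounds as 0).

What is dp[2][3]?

r\c   0   1   2   3
  0   1   1   1   1
  1   1   2   3   4
  2   1   3   6  10
  3   1   4  10  20
  4   1   5  15  35
  5   1   6  21  56
  6   1   7  28  84

10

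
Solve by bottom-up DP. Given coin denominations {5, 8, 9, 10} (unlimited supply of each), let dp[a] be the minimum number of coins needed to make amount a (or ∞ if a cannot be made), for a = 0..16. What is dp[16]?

 a  0  1  2  3  4  5  6  7  8  9 10 11 12 13 14 15 16
dp  0  -  -  -  -  1  -  -  1  1  1  -  -  2  2  2  2
(- denotes ∞ / unreachable)

2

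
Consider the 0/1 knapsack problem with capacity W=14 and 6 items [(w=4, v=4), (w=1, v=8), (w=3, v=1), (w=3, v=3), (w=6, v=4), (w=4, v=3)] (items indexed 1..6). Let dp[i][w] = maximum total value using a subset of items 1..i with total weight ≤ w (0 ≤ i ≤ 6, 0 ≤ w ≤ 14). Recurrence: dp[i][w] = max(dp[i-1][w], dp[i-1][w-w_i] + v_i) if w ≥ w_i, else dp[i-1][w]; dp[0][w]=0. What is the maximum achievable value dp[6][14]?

i\w   0   1   2   3   4   5   6   7   8   9  10  11  12  13  14
  0   0   0   0   0   0   0   0   0   0   0   0   0   0   0   0
  1   0   0   0   0   4   4   4   4   4   4   4   4   4   4   4
  2   0   8   8   8   8  12  12  12  12  12  12  12  12  12  12
  3   0   8   8   8   9  12  12  12  13  13  13  13  13  13  13
  4   0   8   8   8  11  12  12  12  15  15  15  16  16  16  16
  5   0   8   8   8  11  12  12  12  15  15  15  16  16  16  19
  6   0   8   8   8  11  12  12  12  15  15  15  16  18  18  19

19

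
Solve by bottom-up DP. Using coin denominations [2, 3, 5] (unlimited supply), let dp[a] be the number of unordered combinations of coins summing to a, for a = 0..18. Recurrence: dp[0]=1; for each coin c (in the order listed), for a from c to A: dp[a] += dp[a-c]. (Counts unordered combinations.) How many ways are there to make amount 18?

9

after  coin     0     1     2     3     4     5     6     7     8     9    10    11    12    13    14    15    16    17    18
          2     1     0     1     0     1     0     1     0     1     0     1     0     1     0     1     0     1     0     1
          3     1     0     1     1     1     1     2     1     2     2     2     2     3     2     3     3     3     3     4
          5     1     0     1     1     1     2     2     2     3     3     4     4     5     5     6     7     7     8     9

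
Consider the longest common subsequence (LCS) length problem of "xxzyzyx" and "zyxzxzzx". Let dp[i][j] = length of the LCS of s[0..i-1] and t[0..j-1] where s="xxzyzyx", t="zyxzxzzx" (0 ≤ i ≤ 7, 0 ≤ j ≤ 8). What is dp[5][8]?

4

   ''  z  y  x  z  x  z  z  x
''  0  0  0  0  0  0  0  0  0
 x  0  0  0  1  1  1  1  1  1
 x  0  0  0  1  1  2  2  2  2
 z  0  1  1  1  2  2  3  3  3
 y  0  1  2  2  2  2  3  3  3
 z  0  1  2  2  3  3  3  4  4
 y  0  1  2  2  3  3  3  4  4
 x  0  1  2  3  3  4  4  4  5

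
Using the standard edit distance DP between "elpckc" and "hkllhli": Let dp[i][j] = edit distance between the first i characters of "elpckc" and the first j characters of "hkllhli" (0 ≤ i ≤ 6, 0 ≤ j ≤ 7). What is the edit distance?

6

   ''  h  k  l  l  h  l  i
''  0  1  2  3  4  5  6  7
 e  1  1  2  3  4  5  6  7
 l  2  2  2  2  3  4  5  6
 p  3  3  3  3  3  4  5  6
 c  4  4  4  4  4  4  5  6
 k  5  5  4  5  5  5  5  6
 c  6  6  5  5  6  6  6  6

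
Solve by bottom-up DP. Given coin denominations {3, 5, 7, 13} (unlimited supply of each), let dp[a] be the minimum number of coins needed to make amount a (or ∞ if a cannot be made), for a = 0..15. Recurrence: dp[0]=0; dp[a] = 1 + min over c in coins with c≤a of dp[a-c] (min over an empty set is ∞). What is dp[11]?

3

 a  0  1  2  3  4  5  6  7  8  9 10 11 12 13 14 15
dp  0  -  -  1  -  1  2  1  2  3  2  3  2  1  2  3
(- denotes ∞ / unreachable)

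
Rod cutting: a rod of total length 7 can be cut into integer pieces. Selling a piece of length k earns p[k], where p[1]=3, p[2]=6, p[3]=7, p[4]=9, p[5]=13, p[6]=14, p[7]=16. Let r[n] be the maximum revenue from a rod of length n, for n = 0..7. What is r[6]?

   n    0    1    2    3    4    5    6    7
r[n]    0    3    6    9   12   15   18   21

18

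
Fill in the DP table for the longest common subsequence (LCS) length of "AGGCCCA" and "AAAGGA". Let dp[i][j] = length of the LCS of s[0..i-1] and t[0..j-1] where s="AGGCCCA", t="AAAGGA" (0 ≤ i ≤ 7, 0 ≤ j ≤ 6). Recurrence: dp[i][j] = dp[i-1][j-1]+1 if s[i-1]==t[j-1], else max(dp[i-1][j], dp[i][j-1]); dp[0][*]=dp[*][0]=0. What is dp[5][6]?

   ''  A  A  A  G  G  A
''  0  0  0  0  0  0  0
 A  0  1  1  1  1  1  1
 G  0  1  1  1  2  2  2
 G  0  1  1  1  2  3  3
 C  0  1  1  1  2  3  3
 C  0  1  1  1  2  3  3
 C  0  1  1  1  2  3  3
 A  0  1  2  2  2  3  4

3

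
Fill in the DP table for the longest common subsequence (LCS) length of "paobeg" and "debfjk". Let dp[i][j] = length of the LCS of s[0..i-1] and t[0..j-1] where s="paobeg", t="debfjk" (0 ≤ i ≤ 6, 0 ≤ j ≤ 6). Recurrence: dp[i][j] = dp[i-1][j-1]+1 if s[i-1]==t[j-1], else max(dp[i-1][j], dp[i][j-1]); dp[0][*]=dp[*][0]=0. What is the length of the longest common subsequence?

1

   ''  d  e  b  f  j  k
''  0  0  0  0  0  0  0
 p  0  0  0  0  0  0  0
 a  0  0  0  0  0  0  0
 o  0  0  0  0  0  0  0
 b  0  0  0  1  1  1  1
 e  0  0  1  1  1  1  1
 g  0  0  1  1  1  1  1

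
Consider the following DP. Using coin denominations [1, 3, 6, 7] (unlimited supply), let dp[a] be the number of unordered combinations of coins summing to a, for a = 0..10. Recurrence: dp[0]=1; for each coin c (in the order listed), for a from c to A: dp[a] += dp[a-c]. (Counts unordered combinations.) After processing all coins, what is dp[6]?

4

after  coin     0     1     2     3     4     5     6     7     8     9    10
          1     1     1     1     1     1     1     1     1     1     1     1
          3     1     1     1     2     2     2     3     3     3     4     4
          6     1     1     1     2     2     2     4     4     4     6     6
          7     1     1     1     2     2     2     4     5     5     7     8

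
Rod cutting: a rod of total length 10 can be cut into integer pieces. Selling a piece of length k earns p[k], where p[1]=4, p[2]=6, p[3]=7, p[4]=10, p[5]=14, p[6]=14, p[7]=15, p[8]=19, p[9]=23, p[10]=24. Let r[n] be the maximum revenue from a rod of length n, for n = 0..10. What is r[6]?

24

   n    0    1    2    3    4    5    6    7    8    9   10
r[n]    0    4    8   12   16   20   24   28   32   36   40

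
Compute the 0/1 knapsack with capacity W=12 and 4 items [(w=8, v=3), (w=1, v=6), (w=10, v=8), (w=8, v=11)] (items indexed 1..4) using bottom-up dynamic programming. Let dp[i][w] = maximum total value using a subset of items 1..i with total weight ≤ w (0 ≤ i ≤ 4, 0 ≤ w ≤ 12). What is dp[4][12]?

17

i\w   0   1   2   3   4   5   6   7   8   9  10  11  12
  0   0   0   0   0   0   0   0   0   0   0   0   0   0
  1   0   0   0   0   0   0   0   0   3   3   3   3   3
  2   0   6   6   6   6   6   6   6   6   9   9   9   9
  3   0   6   6   6   6   6   6   6   6   9   9  14  14
  4   0   6   6   6   6   6   6   6  11  17  17  17  17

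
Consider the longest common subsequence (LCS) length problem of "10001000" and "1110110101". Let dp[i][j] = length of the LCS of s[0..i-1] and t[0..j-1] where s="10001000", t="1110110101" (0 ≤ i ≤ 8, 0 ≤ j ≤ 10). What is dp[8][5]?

3

   ''  1  1  1  0  1  1  0  1  0  1
''  0  0  0  0  0  0  0  0  0  0  0
 1  0  1  1  1  1  1  1  1  1  1  1
 0  0  1  1  1  2  2  2  2  2  2  2
 0  0  1  1  1  2  2  2  3  3  3  3
 0  0  1  1  1  2  2  2  3  3  4  4
 1  0  1  2  2  2  3  3  3  4  4  5
 0  0  1  2  2  3  3  3  4  4  5  5
 0  0  1  2  2  3  3  3  4  4  5  5
 0  0  1  2  2  3  3  3  4  4  5  5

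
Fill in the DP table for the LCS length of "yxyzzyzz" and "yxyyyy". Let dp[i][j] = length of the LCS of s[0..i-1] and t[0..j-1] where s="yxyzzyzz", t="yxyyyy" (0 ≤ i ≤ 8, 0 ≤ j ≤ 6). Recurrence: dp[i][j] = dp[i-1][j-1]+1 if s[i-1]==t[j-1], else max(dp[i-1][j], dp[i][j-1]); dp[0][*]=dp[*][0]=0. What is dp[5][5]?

   ''  y  x  y  y  y  y
''  0  0  0  0  0  0  0
 y  0  1  1  1  1  1  1
 x  0  1  2  2  2  2  2
 y  0  1  2  3  3  3  3
 z  0  1  2  3  3  3  3
 z  0  1  2  3  3  3  3
 y  0  1  2  3  4  4  4
 z  0  1  2  3  4  4  4
 z  0  1  2  3  4  4  4

3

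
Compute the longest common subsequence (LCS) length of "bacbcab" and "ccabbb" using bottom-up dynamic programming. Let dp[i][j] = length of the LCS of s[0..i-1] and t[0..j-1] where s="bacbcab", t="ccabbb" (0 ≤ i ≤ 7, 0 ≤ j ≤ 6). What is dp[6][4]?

3

   ''  c  c  a  b  b  b
''  0  0  0  0  0  0  0
 b  0  0  0  0  1  1  1
 a  0  0  0  1  1  1  1
 c  0  1  1  1  1  1  1
 b  0  1  1  1  2  2  2
 c  0  1  2  2  2  2  2
 a  0  1  2  3  3  3  3
 b  0  1  2  3  4  4  4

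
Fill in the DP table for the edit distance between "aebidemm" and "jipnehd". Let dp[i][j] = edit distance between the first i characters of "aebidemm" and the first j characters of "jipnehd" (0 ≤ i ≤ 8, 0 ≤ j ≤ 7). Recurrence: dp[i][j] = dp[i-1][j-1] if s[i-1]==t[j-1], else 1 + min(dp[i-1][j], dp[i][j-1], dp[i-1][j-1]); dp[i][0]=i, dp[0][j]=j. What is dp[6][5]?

5

   ''  j  i  p  n  e  h  d
''  0  1  2  3  4  5  6  7
 a  1  1  2  3  4  5  6  7
 e  2  2  2  3  4  4  5  6
 b  3  3  3  3  4  5  5  6
 i  4  4  3  4  4  5  6  6
 d  5  5  4  4  5  5  6  6
 e  6  6  5  5  5  5  6  7
 m  7  7  6  6  6  6  6  7
 m  8  8  7  7  7  7  7  7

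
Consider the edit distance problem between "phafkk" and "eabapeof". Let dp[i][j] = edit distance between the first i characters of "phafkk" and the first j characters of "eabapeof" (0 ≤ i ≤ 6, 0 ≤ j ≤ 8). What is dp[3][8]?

   ''  e  a  b  a  p  e  o  f
''  0  1  2  3  4  5  6  7  8
 p  1  1  2  3  4  4  5  6  7
 h  2  2  2  3  4  5  5  6  7
 a  3  3  2  3  3  4  5  6  7
 f  4  4  3  3  4  4  5  6  6
 k  5  5  4  4  4  5  5  6  7
 k  6  6  5  5  5  5  6  6  7

7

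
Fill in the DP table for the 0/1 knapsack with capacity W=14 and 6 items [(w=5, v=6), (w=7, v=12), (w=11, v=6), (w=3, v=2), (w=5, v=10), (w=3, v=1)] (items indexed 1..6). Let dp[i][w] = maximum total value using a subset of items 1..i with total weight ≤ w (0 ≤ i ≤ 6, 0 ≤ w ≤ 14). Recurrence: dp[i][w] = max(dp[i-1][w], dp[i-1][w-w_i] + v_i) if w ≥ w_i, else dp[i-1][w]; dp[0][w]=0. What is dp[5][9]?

12

i\w   0   1   2   3   4   5   6   7   8   9  10  11  12  13  14
  0   0   0   0   0   0   0   0   0   0   0   0   0   0   0   0
  1   0   0   0   0   0   6   6   6   6   6   6   6   6   6   6
  2   0   0   0   0   0   6   6  12  12  12  12  12  18  18  18
  3   0   0   0   0   0   6   6  12  12  12  12  12  18  18  18
  4   0   0   0   2   2   6   6  12  12  12  14  14  18  18  18
  5   0   0   0   2   2  10  10  12  12  12  16  16  22  22  22
  6   0   0   0   2   2  10  10  12  12  12  16  16  22  22  22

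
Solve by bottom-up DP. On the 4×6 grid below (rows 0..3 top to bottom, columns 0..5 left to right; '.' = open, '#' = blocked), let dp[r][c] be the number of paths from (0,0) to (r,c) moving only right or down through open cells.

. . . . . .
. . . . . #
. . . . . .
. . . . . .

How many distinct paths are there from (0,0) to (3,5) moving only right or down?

50

r\c   0   1   2   3   4   5
  0   1   1   1   1   1   1
  1   1   2   3   4   5   0
  2   1   3   6  10  15  15
  3   1   4  10  20  35  50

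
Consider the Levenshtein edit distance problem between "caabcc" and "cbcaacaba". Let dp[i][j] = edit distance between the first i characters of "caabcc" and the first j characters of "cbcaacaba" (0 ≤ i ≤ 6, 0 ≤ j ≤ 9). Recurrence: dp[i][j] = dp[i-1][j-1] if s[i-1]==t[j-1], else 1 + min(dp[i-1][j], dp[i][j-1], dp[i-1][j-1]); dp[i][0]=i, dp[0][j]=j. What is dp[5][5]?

   ''  c  b  c  a  a  c  a  b  a
''  0  1  2  3  4  5  6  7  8  9
 c  1  0  1  2  3  4  5  6  7  8
 a  2  1  1  2  2  3  4  5  6  7
 a  3  2  2  2  2  2  3  4  5  6
 b  4  3  2  3  3  3  3  4  4  5
 c  5  4  3  2  3  4  3  4  5  5
 c  6  5  4  3  3  4  4  4  5  6

4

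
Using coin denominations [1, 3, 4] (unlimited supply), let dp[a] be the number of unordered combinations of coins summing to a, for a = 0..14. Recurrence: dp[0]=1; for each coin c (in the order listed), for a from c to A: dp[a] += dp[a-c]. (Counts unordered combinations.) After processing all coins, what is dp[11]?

9

after  coin     0     1     2     3     4     5     6     7     8     9    10    11    12    13    14
          1     1     1     1     1     1     1     1     1     1     1     1     1     1     1     1
          3     1     1     1     2     2     2     3     3     3     4     4     4     5     5     5
          4     1     1     1     2     3     3     4     5     6     7     8     9    11    12    13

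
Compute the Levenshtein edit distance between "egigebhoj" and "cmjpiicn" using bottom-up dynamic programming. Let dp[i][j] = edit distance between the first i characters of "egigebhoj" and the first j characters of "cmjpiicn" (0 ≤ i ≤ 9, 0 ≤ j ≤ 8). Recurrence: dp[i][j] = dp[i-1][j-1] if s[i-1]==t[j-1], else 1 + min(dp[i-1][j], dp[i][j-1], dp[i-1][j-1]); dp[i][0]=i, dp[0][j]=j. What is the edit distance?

9

   ''  c  m  j  p  i  i  c  n
''  0  1  2  3  4  5  6  7  8
 e  1  1  2  3  4  5  6  7  8
 g  2  2  2  3  4  5  6  7  8
 i  3  3  3  3  4  4  5  6  7
 g  4  4  4  4  4  5  5  6  7
 e  5  5  5  5  5  5  6  6  7
 b  6  6  6  6  6  6  6  7  7
 h  7  7  7  7  7  7  7  7  8
 o  8  8  8  8  8  8  8  8  8
 j  9  9  9  8  9  9  9  9  9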